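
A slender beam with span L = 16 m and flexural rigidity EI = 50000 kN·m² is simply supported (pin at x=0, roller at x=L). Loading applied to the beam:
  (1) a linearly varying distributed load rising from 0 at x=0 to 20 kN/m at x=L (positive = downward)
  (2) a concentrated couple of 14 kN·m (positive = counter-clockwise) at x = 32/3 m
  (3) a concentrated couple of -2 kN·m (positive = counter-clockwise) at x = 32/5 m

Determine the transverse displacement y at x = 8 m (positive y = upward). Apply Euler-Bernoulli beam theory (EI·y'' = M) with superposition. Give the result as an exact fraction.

Load 1 — triangular load w₀=20 kN/m (0→w₀ over full span):
  y_1 = -w₀x(7L⁴-10L²x²+3x⁴)/(360LEI) = -20·8·(7·16⁴-10·16²·8²+3·8⁴)/(360·16·50000) = -64/375 m
Load 2 — applied couple M₀=14 kN·m at a=32/3 m (b=L-a=16/3):
  y_2 = (M₀x³/(6L)+C₁x)/EI  [x≤a] with C₁=M₀(3b²-L²)/(6L)=-224/9 = (14·8³/(6·16)+(-224/9)·8)/50000 = -14/5625 m
Load 3 — applied couple M₀=-2 kN·m at a=32/5 m (b=L-a=48/5):
  y_3 = (M₀x³/(6L)-M₀(x-a)²/2+C₁x)/EI  [x>a] with C₁=M₀(3b²-L²)/(6L)=-32/75 = ((-2)·8³/(6·16)-(-2)·(8-(32/5))²/2+(-32/75)·8)/50000 = -18/78125 m
Superposition: y = Σ y_i = -121912/703125 m ≈ -0.173386 m

y(8) = -121912/703125 m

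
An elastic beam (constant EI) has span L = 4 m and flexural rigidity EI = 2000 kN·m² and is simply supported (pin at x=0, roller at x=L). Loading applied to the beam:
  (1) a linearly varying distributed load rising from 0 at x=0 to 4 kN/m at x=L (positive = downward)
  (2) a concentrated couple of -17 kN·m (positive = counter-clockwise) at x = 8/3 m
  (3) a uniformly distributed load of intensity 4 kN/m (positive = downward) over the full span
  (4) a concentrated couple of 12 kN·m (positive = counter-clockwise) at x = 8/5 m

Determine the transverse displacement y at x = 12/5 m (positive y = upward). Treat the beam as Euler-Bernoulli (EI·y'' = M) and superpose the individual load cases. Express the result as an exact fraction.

Load 1 — triangular load w₀=4 kN/m (0→w₀ over full span):
  y_1 = -w₀x(7L⁴-10L²x²+3x⁴)/(360LEI) = -4·(12/5)·(7·4⁴-10·4²·(12/5)²+3·(12/5)⁴)/(360·4·2000) = -18944/5859375 m
Load 2 — applied couple M₀=-17 kN·m at a=8/3 m (b=L-a=4/3):
  y_2 = (M₀x³/(6L)+C₁x)/EI  [x≤a] with C₁=M₀(3b²-L²)/(6L)=68/9 = ((-17)·(12/5)³/(6·4)+(68/9)·(12/5))/2000 = 391/93750 m
Load 3 — uniform load w=4 kN/m over full span:
  y_3 = -wx(L³-2Lx²+x³)/(24EI) = -4·(12/5)·(4³-2·4·(12/5)²+(12/5)³)/(24·2000) = -496/78125 m
Load 4 — applied couple M₀=12 kN·m at a=8/5 m (b=L-a=12/5):
  y_4 = (M₀x³/(6L)-M₀(x-a)²/2+C₁x)/EI  [x>a] with C₁=M₀(3b²-L²)/(6L)=16/25 = (12·(12/5)³/(6·4)-12·((12/5)-(8/5))²/2+(16/25)·(12/5))/2000 = 36/15625 m
Superposition: y = Σ y_i = -36413/11718750 m ≈ -0.003107 m

y(12/5) = -36413/11718750 m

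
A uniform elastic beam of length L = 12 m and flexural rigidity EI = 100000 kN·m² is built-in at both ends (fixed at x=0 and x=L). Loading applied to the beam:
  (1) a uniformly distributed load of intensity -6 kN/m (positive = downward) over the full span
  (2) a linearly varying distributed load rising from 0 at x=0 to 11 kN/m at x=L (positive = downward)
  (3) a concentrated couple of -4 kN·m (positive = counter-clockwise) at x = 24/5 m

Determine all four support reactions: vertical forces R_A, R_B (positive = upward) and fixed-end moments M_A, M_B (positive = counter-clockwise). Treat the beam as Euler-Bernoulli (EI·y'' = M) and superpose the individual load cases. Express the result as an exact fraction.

R_A = -417/25 kN, M_A = -492/25 kN·m, R_B = 267/25 kN, M_B = -212/25 kN·m

Load 1 — uniform load w=-6 kN/m over full span:
  R_A = wL/2 = (-6)·12/2 = -36 kN
  M_A = wL²/12 = (-6)·12²/12 = -72 kN·m
  R_B = wL/2 = (-6)·12/2 = -36 kN
  M_B = -wL²/12 = -(-6)·12²/12 = 72 kN·m
Load 2 — triangular load w₀=11 kN/m (0→w₀ over full span):
  R_A = 3w₀L/20 = 3·11·12/20 = 99/5 kN
  M_A = w₀L²/30 = 11·12²/30 = 264/5 kN·m
  R_B = 7w₀L/20 = 7·11·12/20 = 231/5 kN
  M_B = -w₀L²/20 = -11·12²/20 = -396/5 kN·m
Load 3 — applied couple M₀=-4 kN·m at a=24/5 m (b=L-a=36/5):
  R_A = 6M₀ab/L³ = 6·(-4)·(24/5)·(36/5)/12³ = -12/25 kN
  M_A = M₀b(2a-b)/L² = (-4)·(36/5)·(2·(24/5)-(36/5))/12² = -12/25 kN·m
  R_B = -6M₀ab/L³ = -6·(-4)·(24/5)·(36/5)/12³ = 12/25 kN
  M_B = M₀a(2b-a)/L² = (-4)·(24/5)·(2·(36/5)-(24/5))/12² = -32/25 kN·m
Superposition: R_A = -417/25 kN, M_A = -492/25 kN·m, R_B = 267/25 kN, M_B = -212/25 kN·m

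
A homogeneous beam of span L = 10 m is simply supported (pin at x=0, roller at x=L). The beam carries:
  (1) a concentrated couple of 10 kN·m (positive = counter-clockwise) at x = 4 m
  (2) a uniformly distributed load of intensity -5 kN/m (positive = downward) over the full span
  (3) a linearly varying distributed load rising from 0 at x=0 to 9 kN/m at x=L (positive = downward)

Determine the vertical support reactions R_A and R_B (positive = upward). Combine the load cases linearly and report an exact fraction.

Load 1 — applied couple M₀=10 kN·m at a=4 m (b=L-a=6):
  R_A = M₀/L = 10/10 = 1 kN
  R_B = -M₀/L = -10/10 = -1 kN
Load 2 — uniform load w=-5 kN/m over full span:
  R_A = wL/2 = (-5)·10/2 = -25 kN
  R_B = wL/2 = (-5)·10/2 = -25 kN
Load 3 — triangular load w₀=9 kN/m (0→w₀ over full span):
  R_A = w₀L/6 = 9·10/6 = 15 kN
  R_B = w₀L/3 = 9·10/3 = 30 kN
Superposition: R_A = -9 kN, R_B = 4 kN

R_A = -9 kN, R_B = 4 kN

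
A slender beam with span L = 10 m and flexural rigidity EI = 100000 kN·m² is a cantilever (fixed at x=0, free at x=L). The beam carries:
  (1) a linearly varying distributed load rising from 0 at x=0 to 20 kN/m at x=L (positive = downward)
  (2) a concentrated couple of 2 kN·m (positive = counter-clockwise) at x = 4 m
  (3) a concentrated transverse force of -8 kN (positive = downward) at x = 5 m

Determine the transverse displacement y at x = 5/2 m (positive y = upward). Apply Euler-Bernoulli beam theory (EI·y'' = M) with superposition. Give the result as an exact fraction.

y(5/2) = -26329/1536000 m

Load 1 — triangular load w₀=20 kN/m (0→w₀ over full span):
  y_1 = (w₀Lx³/12-w₀L²x²/6-w₀x⁵/(120L))/EI = (20·10·(5/2)³/12-20·10²·(5/2)²/6-20·(5/2)⁵/(120·10))/100000 = -1121/61440 m
Load 2 — applied couple M₀=2 kN·m at a=4 m (b=L-a=6):
  y_2 = M₀x²/(2EI)  [x≤a] = 2·(5/2)²/(2·100000) = 1/16000 m
Load 3 — point force P=-8 kN at a=5 m (b=L-a=5):
  y_3 = -Px²(3a-x)/(6EI)  [x≤a] = -(-8)·(5/2)²·(3·5-(5/2))/(6·100000) = 1/960 m
Superposition: y = Σ y_i = -26329/1536000 m ≈ -0.017141 m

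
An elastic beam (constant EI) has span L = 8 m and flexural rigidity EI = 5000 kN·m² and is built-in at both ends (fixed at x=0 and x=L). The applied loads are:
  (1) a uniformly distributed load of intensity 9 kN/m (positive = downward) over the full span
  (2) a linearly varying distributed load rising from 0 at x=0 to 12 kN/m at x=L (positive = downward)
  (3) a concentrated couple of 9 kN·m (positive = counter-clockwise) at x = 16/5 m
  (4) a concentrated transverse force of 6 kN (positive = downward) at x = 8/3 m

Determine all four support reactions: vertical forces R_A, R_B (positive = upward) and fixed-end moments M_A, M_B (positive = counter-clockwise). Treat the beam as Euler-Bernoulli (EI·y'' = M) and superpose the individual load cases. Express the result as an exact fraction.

R_A = 25409/450 kN, M_A = 18403/225 kN·m, R_B = 31291/450 kN, M_B = -19592/225 kN·m

Load 1 — uniform load w=9 kN/m over full span:
  R_A = wL/2 = 9·8/2 = 36 kN
  M_A = wL²/12 = 9·8²/12 = 48 kN·m
  R_B = wL/2 = 9·8/2 = 36 kN
  M_B = -wL²/12 = -9·8²/12 = -48 kN·m
Load 2 — triangular load w₀=12 kN/m (0→w₀ over full span):
  R_A = 3w₀L/20 = 3·12·8/20 = 72/5 kN
  M_A = w₀L²/30 = 12·8²/30 = 128/5 kN·m
  R_B = 7w₀L/20 = 7·12·8/20 = 168/5 kN
  M_B = -w₀L²/20 = -12·8²/20 = -192/5 kN·m
Load 3 — applied couple M₀=9 kN·m at a=16/5 m (b=L-a=24/5):
  R_A = 6M₀ab/L³ = 6·9·(16/5)·(24/5)/8³ = 81/50 kN
  M_A = M₀b(2a-b)/L² = 9·(24/5)·(2·(16/5)-(24/5))/8² = 27/25 kN·m
  R_B = -6M₀ab/L³ = -6·9·(16/5)·(24/5)/8³ = -81/50 kN
  M_B = M₀a(2b-a)/L² = 9·(16/5)·(2·(24/5)-(16/5))/8² = 72/25 kN·m
Load 4 — point force P=6 kN at a=8/3 m (b=L-a=16/3):
  R_A = Pb²(3a+b)/L³ = 6·(16/3)²·(3·(8/3)+(16/3))/8³ = 40/9 kN
  M_A = Pab²/L² = 6·(8/3)·(16/3)²/8² = 64/9 kN·m
  R_B = Pa²(a+3b)/L³ = 6·(8/3)²·((8/3)+3·(16/3))/8³ = 14/9 kN
  M_B = -Pa²b/L² = -6·(8/3)²·(16/3)/8² = -32/9 kN·m
Superposition: R_A = 25409/450 kN, M_A = 18403/225 kN·m, R_B = 31291/450 kN, M_B = -19592/225 kN·m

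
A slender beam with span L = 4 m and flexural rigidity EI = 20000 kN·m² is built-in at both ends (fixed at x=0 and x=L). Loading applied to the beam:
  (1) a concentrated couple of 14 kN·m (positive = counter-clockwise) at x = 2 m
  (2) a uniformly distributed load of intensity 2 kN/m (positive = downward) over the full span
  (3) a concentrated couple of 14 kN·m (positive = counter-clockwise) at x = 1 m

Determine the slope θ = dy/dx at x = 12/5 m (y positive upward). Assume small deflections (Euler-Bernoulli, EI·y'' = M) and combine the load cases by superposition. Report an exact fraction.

Load 1 — applied couple M₀=14 kN·m at a=2 m (b=L-a=2):
  θ_1 = (R_Ax²/2 - M_Ax - M₀(x-a))/EI  [x>a] with R_A=21/4, M_A=7/2 = ((21/4)·(12/5)²/2 - (7/2)·(12/5) - 14·((12/5)-2))/20000 = 7/125000 rad
Load 2 — uniform load w=2 kN/m over full span:
  θ_2 = -wx(L-x)(L-2x)/(12EI) = -2·(12/5)·(4-(12/5))·(4-2·(12/5))/(12·20000) = 2/78125 rad
Load 3 — applied couple M₀=14 kN·m at a=1 m (b=L-a=3):
  θ_3 = (R_Ax²/2 - M_Ax - M₀(x-a))/EI  [x>a] with R_A=63/16, M_A=-21/8 = ((63/16)·(12/5)²/2 - (-21/8)·(12/5) - 14·((12/5)-1))/20000 = -49/500000 rad
Superposition: θ = Σ θ_i = -41/2500000 rad ≈ -0.000016 rad

θ(12/5) = -41/2500000 rad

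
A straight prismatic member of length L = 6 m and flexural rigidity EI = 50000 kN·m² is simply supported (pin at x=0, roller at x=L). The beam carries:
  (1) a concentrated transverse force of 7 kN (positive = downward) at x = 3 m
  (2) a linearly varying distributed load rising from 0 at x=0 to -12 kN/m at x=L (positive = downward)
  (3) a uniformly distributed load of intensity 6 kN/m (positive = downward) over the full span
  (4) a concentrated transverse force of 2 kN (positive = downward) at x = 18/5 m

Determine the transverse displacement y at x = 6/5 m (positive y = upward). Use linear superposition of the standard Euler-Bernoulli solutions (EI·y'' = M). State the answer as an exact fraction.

y(6/5) = -799029/1562500000 m

Load 1 — point force P=7 kN at a=3 m (b=L-a=3):
  y_1 = -Pbx(L²-b²-x²)/(6LEI)  [x≤a] = -7·3·(6/5)·(6²-3²-(6/5)²)/(6·6·50000) = -4473/12500000 m
Load 2 — triangular load w₀=-12 kN/m (0→w₀ over full span):
  y_2 = -w₀x(7L⁴-10L²x²+3x⁴)/(360LEI) = -(-12)·(6/5)·(7·6⁴-10·6²·(6/5)²+3·(6/5)⁴)/(360·6·50000) = 55728/48828125 m
Load 3 — uniform load w=6 kN/m over full span:
  y_3 = -wx(L³-2Lx²+x³)/(24EI) = -6·(6/5)·(6³-2·6·(6/5)²+(6/5)³)/(24·50000) = -2349/1953125 m
Load 4 — point force P=2 kN at a=18/5 m (b=L-a=12/5):
  y_4 = -Pbx(L²-b²-x²)/(6LEI)  [x≤a] = -2·(12/5)·(6/5)·(6²-(12/5)²-(6/5)²)/(6·6·50000) = -36/390625 m
Superposition: y = Σ y_i = -799029/1562500000 m ≈ -0.000511 m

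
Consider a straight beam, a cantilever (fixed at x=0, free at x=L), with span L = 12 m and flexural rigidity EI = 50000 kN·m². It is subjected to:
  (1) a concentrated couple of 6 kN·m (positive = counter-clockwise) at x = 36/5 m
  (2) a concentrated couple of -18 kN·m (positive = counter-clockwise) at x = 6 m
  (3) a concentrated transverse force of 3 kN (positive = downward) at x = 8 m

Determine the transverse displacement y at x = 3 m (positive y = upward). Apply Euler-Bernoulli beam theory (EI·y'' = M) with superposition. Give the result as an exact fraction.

y(3) = -297/100000 m

Load 1 — applied couple M₀=6 kN·m at a=36/5 m (b=L-a=24/5):
  y_1 = M₀x²/(2EI)  [x≤a] = 6·3²/(2·50000) = 27/50000 m
Load 2 — applied couple M₀=-18 kN·m at a=6 m (b=L-a=6):
  y_2 = M₀x²/(2EI)  [x≤a] = (-18)·3²/(2·50000) = -81/50000 m
Load 3 — point force P=3 kN at a=8 m (b=L-a=4):
  y_3 = -Px²(3a-x)/(6EI)  [x≤a] = -3·3²·(3·8-3)/(6·50000) = -189/100000 m
Superposition: y = Σ y_i = -297/100000 m ≈ -0.002970 m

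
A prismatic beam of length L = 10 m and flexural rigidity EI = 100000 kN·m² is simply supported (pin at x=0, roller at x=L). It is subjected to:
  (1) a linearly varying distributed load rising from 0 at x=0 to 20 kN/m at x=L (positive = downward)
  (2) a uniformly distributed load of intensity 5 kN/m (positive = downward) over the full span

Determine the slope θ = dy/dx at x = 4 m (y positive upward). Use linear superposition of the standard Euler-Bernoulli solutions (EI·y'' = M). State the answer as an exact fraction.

Load 1 — triangular load w₀=20 kN/m (0→w₀ over full span):
  θ_1 = -w₀(7L⁴-30L²x²+15x⁴)/(360LEI) = -20·(7·10⁴-30·10²·4²+15·4⁴)/(360·10·100000) = -323/225000 rad
Load 2 — uniform load w=5 kN/m over full span:
  θ_2 = -w(L³-6Lx²+4x³)/(24EI) = -5·(10³-6·10·4²+4·4³)/(24·100000) = -37/60000 rad
Superposition: θ = Σ θ_i = -1847/900000 rad ≈ -0.002052 rad

θ(4) = -1847/900000 rad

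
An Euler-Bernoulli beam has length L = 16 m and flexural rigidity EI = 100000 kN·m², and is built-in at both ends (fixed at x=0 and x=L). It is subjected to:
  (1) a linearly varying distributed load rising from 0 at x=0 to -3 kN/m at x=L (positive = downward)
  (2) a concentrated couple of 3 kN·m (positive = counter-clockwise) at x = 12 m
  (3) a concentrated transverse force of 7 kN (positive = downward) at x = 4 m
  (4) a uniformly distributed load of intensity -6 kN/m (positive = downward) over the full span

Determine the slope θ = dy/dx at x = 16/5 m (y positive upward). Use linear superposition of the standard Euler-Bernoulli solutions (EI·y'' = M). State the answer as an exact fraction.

θ(16/5) = 17219/7812500 rad

Load 1 — triangular load w₀=-3 kN/m (0→w₀ over full span):
  θ_1 = -w₀(2x(L-x)(L-2x)(x+2L)+x²(L-x)²)/(120LEI) = -(-3)·(2·(16/5)·(16-(16/5))·(16-2·(16/5))·((16/5)+2·16)+(16/5)²·(16-(16/5))²)/(120·16·100000) = 896/1953125 rad
Load 2 — applied couple M₀=3 kN·m at a=12 m (b=L-a=4):
  θ_2 = (R_Ax²/2 - M_Ax)/EI  [x≤a] with R_A=27/128, M_A=15/16 = ((27/128)·(16/5)²/2 - (15/16)·(16/5))/100000 = -3/156250 rad
Load 3 — point force P=7 kN at a=4 m (b=L-a=12):
  θ_3 = -Pb²x(2aL-(3a+b)x)/(2L³EI)  [x≤a] = -7·12²·(16/5)·(2·4·16-(3·4+12)·(16/5))/(2·16³·100000) = -63/312500 rad
Load 4 — uniform load w=-6 kN/m over full span:
  θ_4 = -wx(L-x)(L-2x)/(12EI) = -(-6)·(16/5)·(16-(16/5))·(16-2·(16/5))/(12·100000) = 768/390625 rad
Superposition: θ = Σ θ_i = 17219/7812500 rad ≈ 0.002204 rad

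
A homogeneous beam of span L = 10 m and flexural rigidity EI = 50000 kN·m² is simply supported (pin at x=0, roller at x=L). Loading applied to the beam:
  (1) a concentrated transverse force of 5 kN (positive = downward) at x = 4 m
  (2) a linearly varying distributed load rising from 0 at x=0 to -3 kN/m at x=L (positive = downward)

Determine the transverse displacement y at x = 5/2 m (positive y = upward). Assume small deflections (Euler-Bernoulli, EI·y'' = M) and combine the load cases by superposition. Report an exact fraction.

Load 1 — point force P=5 kN at a=4 m (b=L-a=6):
  y_1 = -Pbx(L²-b²-x²)/(6LEI)  [x≤a] = -5·6·(5/2)·(10²-6²-(5/2)²)/(6·10·50000) = -231/160000 m
Load 2 — triangular load w₀=-3 kN/m (0→w₀ over full span):
  y_2 = -w₀x(7L⁴-10L²x²+3x⁴)/(360LEI) = -(-3)·(5/2)·(7·10⁴-10·10²·(5/2)²+3·(5/2)⁴)/(360·10·50000) = 109/40960 m
Superposition: y = Σ y_i = 6233/5120000 m ≈ 0.001217 m

y(5/2) = 6233/5120000 m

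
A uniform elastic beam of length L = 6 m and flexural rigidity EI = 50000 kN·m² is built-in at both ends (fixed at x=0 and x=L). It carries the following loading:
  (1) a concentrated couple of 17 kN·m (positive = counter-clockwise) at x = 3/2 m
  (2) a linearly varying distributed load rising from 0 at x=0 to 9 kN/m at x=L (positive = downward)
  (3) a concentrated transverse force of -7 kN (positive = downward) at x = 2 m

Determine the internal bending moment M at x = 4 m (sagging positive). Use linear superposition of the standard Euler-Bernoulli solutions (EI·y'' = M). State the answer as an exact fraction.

M(4) = 8681/2160 kN·m

Load 1 — applied couple M₀=17 kN·m at a=3/2 m (b=L-a=9/2):
  M_1 = R_Ax - M_A - M₀  [x>a] with R_A=51/16, M_A=-51/16 = (51/16)·4 - (-51/16) - 17 = -17/16 kN·m
Load 2 — triangular load w₀=9 kN/m (0→w₀ over full span):
  M_2 = 3w₀Lx/20 - w₀L²/30 - w₀x³/(6L) = 3·9·6·4/20 - 9·6²/30 - 9·4³/(6·6) = 28/5 kN·m
Load 3 — point force P=-7 kN at a=2 m (b=L-a=4):
  M_3 = Pa²(a+3b)(L-x)/L³ - Pa²b/L²  [x>a] = (-7)·2²·(2+3·4)·(6-4)/6³ - (-7)·2²·4/6² = -14/27 kN·m
Superposition: M = Σ M_i = 8681/2160 kN·m ≈ 4.018981 kN·m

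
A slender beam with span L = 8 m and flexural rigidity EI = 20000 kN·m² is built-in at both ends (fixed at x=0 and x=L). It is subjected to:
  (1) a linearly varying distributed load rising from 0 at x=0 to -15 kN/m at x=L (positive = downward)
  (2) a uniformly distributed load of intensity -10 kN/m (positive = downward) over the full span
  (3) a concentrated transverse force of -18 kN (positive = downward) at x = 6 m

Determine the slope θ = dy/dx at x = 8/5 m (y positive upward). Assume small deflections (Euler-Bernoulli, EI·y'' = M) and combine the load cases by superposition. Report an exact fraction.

θ(8/5) = 2401/625000 rad

Load 1 — triangular load w₀=-15 kN/m (0→w₀ over full span):
  θ_1 = -w₀(2x(L-x)(L-2x)(x+2L)+x²(L-x)²)/(120LEI) = -(-15)·(2·(8/5)·(8-(8/5))·(8-2·(8/5))·((8/5)+2·8)+(8/5)²·(8-(8/5))²)/(120·8·20000) = 112/78125 rad
Load 2 — uniform load w=-10 kN/m over full span:
  θ_2 = -wx(L-x)(L-2x)/(12EI) = -(-10)·(8/5)·(8-(8/5))·(8-2·(8/5))/(12·20000) = 32/15625 rad
Load 3 — point force P=-18 kN at a=6 m (b=L-a=2):
  θ_3 = -Pb²x(2aL-(3a+b)x)/(2L³EI)  [x≤a] = -(-18)·2²·(8/5)·(2·6·8-(3·6+2)·(8/5))/(2·8³·20000) = 9/25000 rad
Superposition: θ = Σ θ_i = 2401/625000 rad ≈ 0.003842 rad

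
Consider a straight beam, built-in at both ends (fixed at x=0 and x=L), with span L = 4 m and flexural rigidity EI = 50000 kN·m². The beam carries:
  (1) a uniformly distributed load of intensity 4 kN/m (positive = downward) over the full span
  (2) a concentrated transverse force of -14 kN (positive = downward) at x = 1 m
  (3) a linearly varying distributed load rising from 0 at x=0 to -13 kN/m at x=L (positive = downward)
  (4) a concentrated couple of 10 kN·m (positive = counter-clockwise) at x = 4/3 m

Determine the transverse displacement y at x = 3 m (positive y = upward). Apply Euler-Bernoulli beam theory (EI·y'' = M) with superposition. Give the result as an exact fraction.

y(3) = 2333/36000000 m

Load 1 — uniform load w=4 kN/m over full span:
  y_1 = -wx²(L-x)²/(24EI) = -4·3²·(4-3)²/(24·50000) = -3/100000 m
Load 2 — point force P=-14 kN at a=1 m (b=L-a=3):
  y_2 = -Pa²(L-x)²(3bL-(3b+a)(L-x))/(6L³EI)  [x>a] = -(-14)·1²·(4-3)²·(3·3·4-(3·3+1)·(4-3))/(6·4³·50000) = 91/4800000 m
Load 3 — triangular load w₀=-13 kN/m (0→w₀ over full span):
  y_3 = -w₀x²(L-x)²(x+2L)/(120LEI) = -(-13)·3²·(4-3)²·(3+2·4)/(120·4·50000) = 429/8000000 m
Load 4 — applied couple M₀=10 kN·m at a=4/3 m (b=L-a=8/3):
  y_4 = (R_Ax³/6 - M_Ax²/2 - M₀(x-a)²/2)/EI  [x>a] with R_A=10/3, M_A=0 = ((10/3)·3³/6 - 0·3²/2 - 10·(3-(4/3))²/2)/50000 = 1/45000 m
Superposition: y = Σ y_i = 2333/36000000 m ≈ 0.000065 m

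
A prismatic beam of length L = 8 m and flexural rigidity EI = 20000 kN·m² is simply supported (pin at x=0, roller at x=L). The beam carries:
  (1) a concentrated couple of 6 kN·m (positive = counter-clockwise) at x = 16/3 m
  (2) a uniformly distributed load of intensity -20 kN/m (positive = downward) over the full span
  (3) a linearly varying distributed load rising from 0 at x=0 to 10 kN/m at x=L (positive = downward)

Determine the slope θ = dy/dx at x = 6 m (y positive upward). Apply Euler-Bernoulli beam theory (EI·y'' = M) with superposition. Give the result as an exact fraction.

θ(6) = -973/90000 rad

Load 1 — applied couple M₀=6 kN·m at a=16/3 m (b=L-a=8/3):
  θ_1 = (M₀x²/(2L)-M₀(x-a)+C₁)/EI  [x>a] with C₁=M₀(3b²-L²)/(6L)=-16/3 = (6·6²/(2·8)-6·(6-(16/3))+(-16/3))/20000 = 1/4800 rad
Load 2 — uniform load w=-20 kN/m over full span:
  θ_2 = -w(L³-6Lx²+4x³)/(24EI) = -(-20)·(8³-6·8·6²+4·6³)/(24·20000) = -11/750 rad
Load 3 — triangular load w₀=10 kN/m (0→w₀ over full span):
  θ_3 = -w₀(7L⁴-30L²x²+15x⁴)/(360LEI) = -10·(7·8⁴-30·8²·6²+15·6⁴)/(360·8·20000) = 1313/360000 rad
Superposition: θ = Σ θ_i = -973/90000 rad ≈ -0.010811 rad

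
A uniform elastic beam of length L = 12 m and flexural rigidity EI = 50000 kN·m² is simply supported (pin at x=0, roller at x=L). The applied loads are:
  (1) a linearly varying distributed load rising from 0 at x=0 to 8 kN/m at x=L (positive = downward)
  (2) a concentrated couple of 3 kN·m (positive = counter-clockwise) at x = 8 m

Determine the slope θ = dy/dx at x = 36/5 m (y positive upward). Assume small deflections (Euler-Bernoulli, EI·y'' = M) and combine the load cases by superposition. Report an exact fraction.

θ(36/5) = 23047/15625000 rad

Load 1 — triangular load w₀=8 kN/m (0→w₀ over full span):
  θ_1 = -w₀(7L⁴-30L²x²+15x⁴)/(360LEI) = -8·(7·12⁴-30·12²·(36/5)²+15·(36/5)⁴)/(360·12·50000) = 2784/1953125 rad
Load 2 — applied couple M₀=3 kN·m at a=8 m (b=L-a=4):
  θ_2 = (M₀x²/(2L)+C₁)/EI  [x≤a] with C₁=M₀(3b²-L²)/(6L)=-4 = (3·(36/5)²/(2·12)+(-4))/50000 = 31/625000 rad
Superposition: θ = Σ θ_i = 23047/15625000 rad ≈ 0.001475 rad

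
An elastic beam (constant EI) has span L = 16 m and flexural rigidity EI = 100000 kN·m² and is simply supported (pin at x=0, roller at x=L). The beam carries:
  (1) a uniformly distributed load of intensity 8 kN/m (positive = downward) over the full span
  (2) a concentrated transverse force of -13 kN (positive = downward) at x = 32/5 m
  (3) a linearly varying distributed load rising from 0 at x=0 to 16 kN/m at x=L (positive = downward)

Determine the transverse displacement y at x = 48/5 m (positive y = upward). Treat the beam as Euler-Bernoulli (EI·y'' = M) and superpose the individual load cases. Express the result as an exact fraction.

y(48/5) = -17808128/146484375 m

Load 1 — uniform load w=8 kN/m over full span:
  y_1 = -wx(L³-2Lx²+x³)/(24EI) = -8·(48/5)·(16³-2·16·(48/5)²+(48/5)³)/(24·100000) = -126976/1953125 m
Load 2 — point force P=-13 kN at a=32/5 m (b=L-a=48/5):
  y_2 = -Pa(L-x)(2Lx-a²-x²)/(6LEI)  [x>a] = -(-13)·(32/5)·(16-(48/5))·(2·16·(48/5)-(32/5)²-(48/5)²)/(6·16·100000) = 56576/5859375 m
Load 3 — triangular load w₀=16 kN/m (0→w₀ over full span):
  y_3 = -w₀x(7L⁴-10L²x²+3x⁴)/(360LEI) = -16·(48/5)·(7·16⁴-10·16²·(48/5)²+3·(48/5)⁴)/(360·16·100000) = -9699328/146484375 m
Superposition: y = Σ y_i = -17808128/146484375 m ≈ -0.121570 m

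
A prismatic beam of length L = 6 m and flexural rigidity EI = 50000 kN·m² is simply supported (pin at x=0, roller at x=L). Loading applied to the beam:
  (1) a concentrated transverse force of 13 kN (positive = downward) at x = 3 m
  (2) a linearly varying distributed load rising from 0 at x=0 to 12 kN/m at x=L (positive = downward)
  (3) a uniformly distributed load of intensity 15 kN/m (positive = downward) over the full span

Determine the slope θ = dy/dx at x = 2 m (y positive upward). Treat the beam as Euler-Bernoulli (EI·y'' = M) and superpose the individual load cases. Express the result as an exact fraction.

θ(2) = -6539/3000000 rad

Load 1 — point force P=13 kN at a=3 m (b=L-a=3):
  θ_1 = -Pb(L²-b²-3x²)/(6LEI)  [x≤a] = -13·3·(6²-3²-3·2²)/(6·6·50000) = -13/40000 rad
Load 2 — triangular load w₀=12 kN/m (0→w₀ over full span):
  θ_2 = -w₀(7L⁴-30L²x²+15x⁴)/(360LEI) = -12·(7·6⁴-30·6²·2²+15·2⁴)/(360·6·50000) = -26/46875 rad
Load 3 — uniform load w=15 kN/m over full span:
  θ_3 = -w(L³-6Lx²+4x³)/(24EI) = -15·(6³-6·6·2²+4·2³)/(24·50000) = -13/10000 rad
Superposition: θ = Σ θ_i = -6539/3000000 rad ≈ -0.002180 rad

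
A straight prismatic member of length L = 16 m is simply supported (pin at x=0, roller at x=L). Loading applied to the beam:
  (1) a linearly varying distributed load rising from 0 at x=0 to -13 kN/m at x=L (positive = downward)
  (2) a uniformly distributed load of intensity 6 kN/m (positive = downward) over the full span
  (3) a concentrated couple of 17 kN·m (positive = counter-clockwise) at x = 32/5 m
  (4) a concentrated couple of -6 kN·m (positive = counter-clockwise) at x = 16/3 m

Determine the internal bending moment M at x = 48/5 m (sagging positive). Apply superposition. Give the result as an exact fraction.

M(48/5) = -4134/125 kN·m

Load 1 — triangular load w₀=-13 kN/m (0→w₀ over full span):
  M_1 = w₀Lx/6 - w₀x³/(6L) = (-13)·16·(48/5)/6 - (-13)·(48/5)³/(6·16) = -26624/125 kN·m
Load 2 — uniform load w=6 kN/m over full span:
  M_2 = wx(L-x)/2 = 6·(48/5)·(16-(48/5))/2 = 4608/25 kN·m
Load 3 — applied couple M₀=17 kN·m at a=32/5 m (b=L-a=48/5):
  M_3 = M₀x/L - M₀  [x>a] = 17·(48/5)/16 - 17 = -34/5 kN·m
Load 4 — applied couple M₀=-6 kN·m at a=16/3 m (b=L-a=32/3):
  M_4 = M₀x/L - M₀  [x>a] = (-6)·(48/5)/16 - (-6) = 12/5 kN·m
Superposition: M = Σ M_i = -4134/125 kN·m ≈ -33.072000 kN·m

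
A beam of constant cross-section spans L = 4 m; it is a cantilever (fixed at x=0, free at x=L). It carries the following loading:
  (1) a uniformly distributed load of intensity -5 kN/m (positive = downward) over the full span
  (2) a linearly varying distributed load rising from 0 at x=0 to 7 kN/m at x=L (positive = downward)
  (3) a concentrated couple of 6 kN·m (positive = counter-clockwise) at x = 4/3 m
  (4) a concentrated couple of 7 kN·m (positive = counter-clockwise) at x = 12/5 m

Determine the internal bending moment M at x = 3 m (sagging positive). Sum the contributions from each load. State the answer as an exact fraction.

Load 1 — uniform load w=-5 kN/m over full span:
  M_1 = -w(L-x)²/2 = -(-5)·(4-3)²/2 = 5/2 kN·m
Load 2 — triangular load w₀=7 kN/m (0→w₀ over full span):
  M_2 = w₀Lx/2 - w₀L²/3 - w₀x³/(6L) = 7·4·3/2 - 7·4²/3 - 7·3³/(6·4) = -77/24 kN·m
Load 3 — applied couple M₀=6 kN·m at a=4/3 m (b=L-a=8/3):
  M_3 = 0  [x>a] = 0 kN·m
Load 4 — applied couple M₀=7 kN·m at a=12/5 m (b=L-a=8/5):
  M_4 = 0  [x>a] = 0 kN·m
Superposition: M = Σ M_i = -17/24 kN·m ≈ -0.708333 kN·m

M(3) = -17/24 kN·m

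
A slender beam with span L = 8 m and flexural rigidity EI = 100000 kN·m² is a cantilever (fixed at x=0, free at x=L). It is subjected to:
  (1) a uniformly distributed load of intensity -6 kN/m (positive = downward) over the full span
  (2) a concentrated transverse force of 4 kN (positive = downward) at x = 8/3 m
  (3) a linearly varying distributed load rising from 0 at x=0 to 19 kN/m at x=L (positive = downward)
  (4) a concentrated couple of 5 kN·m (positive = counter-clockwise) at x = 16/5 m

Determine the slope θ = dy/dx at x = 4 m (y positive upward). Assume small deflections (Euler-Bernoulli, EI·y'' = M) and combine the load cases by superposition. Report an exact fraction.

θ(4) = -53/9000 rad

Load 1 — uniform load w=-6 kN/m over full span:
  θ_1 = -wx(x²-3Lx+3L²)/(6EI) = -(-6)·4·(4²-3·8·4+3·8²)/(6·100000) = 14/3125 rad
Load 2 — point force P=4 kN at a=8/3 m (b=L-a=16/3):
  θ_2 = -Pa²/(2EI)  [x>a] = -4·(8/3)²/(2·100000) = -4/28125 rad
Load 3 — triangular load w₀=19 kN/m (0→w₀ over full span):
  θ_3 = (w₀Lx²/4-w₀L²x/3-w₀x⁴/(24L))/EI = (19·8·4²/4-19·8²·4/3-19·4⁴/(24·8))/100000 = -779/75000 rad
Load 4 — applied couple M₀=5 kN·m at a=16/5 m (b=L-a=24/5):
  θ_4 = M₀a/EI  [x>a] = 5·(16/5)/100000 = 1/6250 rad
Superposition: θ = Σ θ_i = -53/9000 rad ≈ -0.005889 rad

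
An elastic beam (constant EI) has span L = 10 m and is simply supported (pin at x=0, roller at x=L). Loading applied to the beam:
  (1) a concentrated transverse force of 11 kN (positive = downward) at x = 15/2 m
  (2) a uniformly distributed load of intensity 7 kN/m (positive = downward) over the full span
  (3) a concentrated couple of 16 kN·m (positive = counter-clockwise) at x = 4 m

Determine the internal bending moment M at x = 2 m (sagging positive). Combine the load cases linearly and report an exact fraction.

Load 1 — point force P=11 kN at a=15/2 m (b=L-a=5/2):
  M_1 = Pbx/L  [x≤a] = 11·(5/2)·2/10 = 11/2 kN·m
Load 2 — uniform load w=7 kN/m over full span:
  M_2 = wx(L-x)/2 = 7·2·(10-2)/2 = 56 kN·m
Load 3 — applied couple M₀=16 kN·m at a=4 m (b=L-a=6):
  M_3 = M₀x/L  [x≤a] = 16·2/10 = 16/5 kN·m
Superposition: M = Σ M_i = 647/10 kN·m ≈ 64.700000 kN·m

M(2) = 647/10 kN·m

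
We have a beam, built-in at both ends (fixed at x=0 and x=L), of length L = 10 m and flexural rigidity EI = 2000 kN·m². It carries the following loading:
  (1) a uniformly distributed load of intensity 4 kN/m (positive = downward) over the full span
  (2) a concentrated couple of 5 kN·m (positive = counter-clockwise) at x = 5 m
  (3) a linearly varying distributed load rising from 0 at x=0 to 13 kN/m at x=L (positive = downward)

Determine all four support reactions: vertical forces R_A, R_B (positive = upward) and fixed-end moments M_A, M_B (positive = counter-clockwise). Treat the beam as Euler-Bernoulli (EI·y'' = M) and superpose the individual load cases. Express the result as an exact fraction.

R_A = 161/4 kN, M_A = 935/12 kN·m, R_B = 259/4 kN, M_B = -1165/12 kN·m

Load 1 — uniform load w=4 kN/m over full span:
  R_A = wL/2 = 4·10/2 = 20 kN
  M_A = wL²/12 = 4·10²/12 = 100/3 kN·m
  R_B = wL/2 = 4·10/2 = 20 kN
  M_B = -wL²/12 = -4·10²/12 = -100/3 kN·m
Load 2 — applied couple M₀=5 kN·m at a=5 m (b=L-a=5):
  R_A = 6M₀ab/L³ = 6·5·5·5/10³ = 3/4 kN
  M_A = M₀b(2a-b)/L² = 5·5·(2·5-5)/10² = 5/4 kN·m
  R_B = -6M₀ab/L³ = -6·5·5·5/10³ = -3/4 kN
  M_B = M₀a(2b-a)/L² = 5·5·(2·5-5)/10² = 5/4 kN·m
Load 3 — triangular load w₀=13 kN/m (0→w₀ over full span):
  R_A = 3w₀L/20 = 3·13·10/20 = 39/2 kN
  M_A = w₀L²/30 = 13·10²/30 = 130/3 kN·m
  R_B = 7w₀L/20 = 7·13·10/20 = 91/2 kN
  M_B = -w₀L²/20 = -13·10²/20 = -65 kN·m
Superposition: R_A = 161/4 kN, M_A = 935/12 kN·m, R_B = 259/4 kN, M_B = -1165/12 kN·m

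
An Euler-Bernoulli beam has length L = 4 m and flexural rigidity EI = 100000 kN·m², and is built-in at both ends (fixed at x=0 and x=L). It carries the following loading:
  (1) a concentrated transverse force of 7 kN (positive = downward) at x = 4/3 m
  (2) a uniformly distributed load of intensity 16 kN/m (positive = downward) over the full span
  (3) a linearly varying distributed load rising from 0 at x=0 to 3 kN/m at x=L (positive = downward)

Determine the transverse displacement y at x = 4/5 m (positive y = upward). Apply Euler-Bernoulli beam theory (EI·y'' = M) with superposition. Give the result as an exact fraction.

y(4/5) = -222056/3955078125 m

Load 1 — point force P=7 kN at a=4/3 m (b=L-a=8/3):
  y_1 = -Pb²x²(3aL-(3a+b)x)/(6L³EI)  [x≤a] = -7·(8/3)²·(4/5)²·(3·(4/3)·4-(3·(4/3)+(8/3))·(4/5))/(6·4³·100000) = -56/6328125 m
Load 2 — uniform load w=16 kN/m over full span:
  y_2 = -wx²(L-x)²/(24EI) = -16·(4/5)²·(4-(4/5))²/(24·100000) = -256/5859375 m
Load 3 — triangular load w₀=3 kN/m (0→w₀ over full span):
  y_3 = -w₀x²(L-x)²(x+2L)/(120LEI) = -3·(4/5)²·(4-(4/5))²·((4/5)+2·4)/(120·4·100000) = -176/48828125 m
Superposition: y = Σ y_i = -222056/3955078125 m ≈ -0.000056 m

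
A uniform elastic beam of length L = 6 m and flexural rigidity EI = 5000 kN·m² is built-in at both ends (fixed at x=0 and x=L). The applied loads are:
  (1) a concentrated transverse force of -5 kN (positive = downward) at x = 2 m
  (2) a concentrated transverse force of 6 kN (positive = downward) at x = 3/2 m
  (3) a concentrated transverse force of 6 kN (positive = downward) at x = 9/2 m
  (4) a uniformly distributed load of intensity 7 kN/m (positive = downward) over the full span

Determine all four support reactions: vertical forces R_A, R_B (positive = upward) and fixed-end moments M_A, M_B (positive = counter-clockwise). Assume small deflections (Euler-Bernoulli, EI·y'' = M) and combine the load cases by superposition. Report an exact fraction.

R_A = 629/27 kN, M_A = 839/36 kN·m, R_B = 694/27 kN, M_B = -919/36 kN·m

Load 1 — point force P=-5 kN at a=2 m (b=L-a=4):
  R_A = Pb²(3a+b)/L³ = (-5)·4²·(3·2+4)/6³ = -100/27 kN
  M_A = Pab²/L² = (-5)·2·4²/6² = -40/9 kN·m
  R_B = Pa²(a+3b)/L³ = (-5)·2²·(2+3·4)/6³ = -35/27 kN
  M_B = -Pa²b/L² = -(-5)·2²·4/6² = 20/9 kN·m
Load 2 — point force P=6 kN at a=3/2 m (b=L-a=9/2):
  R_A = Pb²(3a+b)/L³ = 6·(9/2)²·(3·(3/2)+(9/2))/6³ = 81/16 kN
  M_A = Pab²/L² = 6·(3/2)·(9/2)²/6² = 81/16 kN·m
  R_B = Pa²(a+3b)/L³ = 6·(3/2)²·((3/2)+3·(9/2))/6³ = 15/16 kN
  M_B = -Pa²b/L² = -6·(3/2)²·(9/2)/6² = -27/16 kN·m
Load 3 — point force P=6 kN at a=9/2 m (b=L-a=3/2):
  R_A = Pb²(3a+b)/L³ = 6·(3/2)²·(3·(9/2)+(3/2))/6³ = 15/16 kN
  M_A = Pab²/L² = 6·(9/2)·(3/2)²/6² = 27/16 kN·m
  R_B = Pa²(a+3b)/L³ = 6·(9/2)²·((9/2)+3·(3/2))/6³ = 81/16 kN
  M_B = -Pa²b/L² = -6·(9/2)²·(3/2)/6² = -81/16 kN·m
Load 4 — uniform load w=7 kN/m over full span:
  R_A = wL/2 = 7·6/2 = 21 kN
  M_A = wL²/12 = 7·6²/12 = 21 kN·m
  R_B = wL/2 = 7·6/2 = 21 kN
  M_B = -wL²/12 = -7·6²/12 = -21 kN·m
Superposition: R_A = 629/27 kN, M_A = 839/36 kN·m, R_B = 694/27 kN, M_B = -919/36 kN·m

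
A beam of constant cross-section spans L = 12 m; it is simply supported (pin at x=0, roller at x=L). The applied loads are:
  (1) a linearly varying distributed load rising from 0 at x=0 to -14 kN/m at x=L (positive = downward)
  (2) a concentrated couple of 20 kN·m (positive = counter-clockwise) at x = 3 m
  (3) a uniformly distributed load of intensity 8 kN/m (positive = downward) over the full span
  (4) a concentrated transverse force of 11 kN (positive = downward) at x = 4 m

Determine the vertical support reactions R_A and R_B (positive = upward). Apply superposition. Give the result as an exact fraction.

Load 1 — triangular load w₀=-14 kN/m (0→w₀ over full span):
  R_A = w₀L/6 = (-14)·12/6 = -28 kN
  R_B = w₀L/3 = (-14)·12/3 = -56 kN
Load 2 — applied couple M₀=20 kN·m at a=3 m (b=L-a=9):
  R_A = M₀/L = 20/12 = 5/3 kN
  R_B = -M₀/L = -20/12 = -5/3 kN
Load 3 — uniform load w=8 kN/m over full span:
  R_A = wL/2 = 8·12/2 = 48 kN
  R_B = wL/2 = 8·12/2 = 48 kN
Load 4 — point force P=11 kN at a=4 m (b=L-a=8):
  R_A = Pb/L = 11·8/12 = 22/3 kN
  R_B = Pa/L = 11·4/12 = 11/3 kN
Superposition: R_A = 29 kN, R_B = -6 kN

R_A = 29 kN, R_B = -6 kN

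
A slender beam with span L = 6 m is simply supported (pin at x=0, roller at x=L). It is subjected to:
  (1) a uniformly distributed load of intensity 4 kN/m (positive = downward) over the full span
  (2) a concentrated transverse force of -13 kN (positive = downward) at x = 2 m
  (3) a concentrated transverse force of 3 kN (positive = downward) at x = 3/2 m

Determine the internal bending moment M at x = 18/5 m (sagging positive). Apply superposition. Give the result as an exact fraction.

M(18/5) = 217/25 kN·m

Load 1 — uniform load w=4 kN/m over full span:
  M_1 = wx(L-x)/2 = 4·(18/5)·(6-(18/5))/2 = 432/25 kN·m
Load 2 — point force P=-13 kN at a=2 m (b=L-a=4):
  M_2 = Pa(L-x)/L  [x>a] = (-13)·2·(6-(18/5))/6 = -52/5 kN·m
Load 3 — point force P=3 kN at a=3/2 m (b=L-a=9/2):
  M_3 = Pa(L-x)/L  [x>a] = 3·(3/2)·(6-(18/5))/6 = 9/5 kN·m
Superposition: M = Σ M_i = 217/25 kN·m ≈ 8.680000 kN·m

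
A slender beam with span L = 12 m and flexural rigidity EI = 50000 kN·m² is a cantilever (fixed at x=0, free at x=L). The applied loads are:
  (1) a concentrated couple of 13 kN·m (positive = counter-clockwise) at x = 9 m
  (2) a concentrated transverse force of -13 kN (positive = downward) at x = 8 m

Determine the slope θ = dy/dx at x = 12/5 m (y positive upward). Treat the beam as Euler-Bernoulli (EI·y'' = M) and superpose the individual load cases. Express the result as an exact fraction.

Load 1 — applied couple M₀=13 kN·m at a=9 m (b=L-a=3):
  θ_1 = M₀x/EI  [x≤a] = 13·(12/5)/50000 = 39/62500 rad
Load 2 — point force P=-13 kN at a=8 m (b=L-a=4):
  θ_2 = -Px(2a-x)/(2EI)  [x≤a] = -(-13)·(12/5)·(2·8-(12/5))/(2·50000) = 663/156250 rad
Superposition: θ = Σ θ_i = 1521/312500 rad ≈ 0.004867 rad

θ(12/5) = 1521/312500 rad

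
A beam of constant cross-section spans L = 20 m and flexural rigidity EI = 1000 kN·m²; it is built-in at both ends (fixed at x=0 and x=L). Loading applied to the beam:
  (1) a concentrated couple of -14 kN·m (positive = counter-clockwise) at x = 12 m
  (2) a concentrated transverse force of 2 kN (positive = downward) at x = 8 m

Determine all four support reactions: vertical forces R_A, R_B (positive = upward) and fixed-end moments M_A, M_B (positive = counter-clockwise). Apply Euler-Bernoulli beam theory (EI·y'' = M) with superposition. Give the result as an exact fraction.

Load 1 — applied couple M₀=-14 kN·m at a=12 m (b=L-a=8):
  R_A = 6M₀ab/L³ = 6·(-14)·12·8/20³ = -126/125 kN
  M_A = M₀b(2a-b)/L² = (-14)·8·(2·12-8)/20² = -112/25 kN·m
  R_B = -6M₀ab/L³ = -6·(-14)·12·8/20³ = 126/125 kN
  M_B = M₀a(2b-a)/L² = (-14)·12·(2·8-12)/20² = -42/25 kN·m
Load 2 — point force P=2 kN at a=8 m (b=L-a=12):
  R_A = Pb²(3a+b)/L³ = 2·12²·(3·8+12)/20³ = 162/125 kN
  M_A = Pab²/L² = 2·8·12²/20² = 144/25 kN·m
  R_B = Pa²(a+3b)/L³ = 2·8²·(8+3·12)/20³ = 88/125 kN
  M_B = -Pa²b/L² = -2·8²·12/20² = -96/25 kN·m
Superposition: R_A = 36/125 kN, M_A = 32/25 kN·m, R_B = 214/125 kN, M_B = -138/25 kN·m

R_A = 36/125 kN, M_A = 32/25 kN·m, R_B = 214/125 kN, M_B = -138/25 kN·m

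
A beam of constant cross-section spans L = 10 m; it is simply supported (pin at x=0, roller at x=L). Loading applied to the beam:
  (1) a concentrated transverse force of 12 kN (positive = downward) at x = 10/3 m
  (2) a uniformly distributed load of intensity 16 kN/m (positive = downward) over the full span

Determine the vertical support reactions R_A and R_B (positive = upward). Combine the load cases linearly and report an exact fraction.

R_A = 88 kN, R_B = 84 kN

Load 1 — point force P=12 kN at a=10/3 m (b=L-a=20/3):
  R_A = Pb/L = 12·(20/3)/10 = 8 kN
  R_B = Pa/L = 12·(10/3)/10 = 4 kN
Load 2 — uniform load w=16 kN/m over full span:
  R_A = wL/2 = 16·10/2 = 80 kN
  R_B = wL/2 = 16·10/2 = 80 kN
Superposition: R_A = 88 kN, R_B = 84 kN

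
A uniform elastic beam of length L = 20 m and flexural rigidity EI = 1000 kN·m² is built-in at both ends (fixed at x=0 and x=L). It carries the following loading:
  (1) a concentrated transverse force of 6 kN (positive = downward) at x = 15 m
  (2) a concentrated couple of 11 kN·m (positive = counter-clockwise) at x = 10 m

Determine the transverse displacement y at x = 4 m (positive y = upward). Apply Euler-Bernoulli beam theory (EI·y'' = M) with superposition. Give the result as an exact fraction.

Load 1 — point force P=6 kN at a=15 m (b=L-a=5):
  y_1 = -Pb²x²(3aL-(3a+b)x)/(6L³EI)  [x≤a] = -6·5²·4²·(3·15·20-(3·15+5)·4)/(6·20³·1000) = -7/200 m
Load 2 — applied couple M₀=11 kN·m at a=10 m (b=L-a=10):
  y_2 = (R_Ax³/6 - M_Ax²/2)/EI  [x≤a] with R_A=33/40, M_A=11/4 = ((33/40)·4³/6 - (11/4)·4²/2)/1000 = -33/2500 m
Superposition: y = Σ y_i = -241/5000 m ≈ -0.048200 m

y(4) = -241/5000 m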